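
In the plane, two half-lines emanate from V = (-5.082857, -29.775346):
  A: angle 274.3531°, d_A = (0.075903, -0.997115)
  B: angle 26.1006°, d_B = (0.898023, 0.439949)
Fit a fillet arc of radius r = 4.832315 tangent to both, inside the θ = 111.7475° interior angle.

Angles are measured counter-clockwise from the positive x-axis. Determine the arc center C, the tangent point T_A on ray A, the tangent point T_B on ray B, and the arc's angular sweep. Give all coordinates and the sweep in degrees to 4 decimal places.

center=(-0.0159,-32.6741) T_A=(-4.8343,-33.0409) T_B=(-2.1419,-28.3345) sweep=68.2525

bisector direction at 330.2268° = (0.867998,-0.496567)
center distance |VC| = r/sin(θ/2) = 4.832315/sin(55.8738°) = 5.837515
C = V + |VC|·bis = (-0.0159,-32.6741)
T_A = V + ((C−V)·d_A)·d_A = V + 3.2750·d_A = (-4.8343,-33.0409)
T_B = V + ((C−V)·d_B)·d_B = V + 3.2750·d_B = (-2.1419,-28.3345)
sweep = 180° − θ = 68.2525°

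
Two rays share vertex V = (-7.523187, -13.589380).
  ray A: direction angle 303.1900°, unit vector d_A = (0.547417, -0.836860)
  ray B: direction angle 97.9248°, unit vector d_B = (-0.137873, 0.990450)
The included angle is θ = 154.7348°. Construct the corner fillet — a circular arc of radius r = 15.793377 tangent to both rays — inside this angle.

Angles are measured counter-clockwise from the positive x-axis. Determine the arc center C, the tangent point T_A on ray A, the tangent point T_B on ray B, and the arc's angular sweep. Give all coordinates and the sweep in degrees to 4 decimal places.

bisector direction at 20.5574° = (0.936321,0.351146)
center distance |VC| = r/sin(θ/2) = 15.793377/sin(77.3674°) = 16.185180
C = V + |VC|·bis = (7.6313,-7.9060)
T_A = V + ((C−V)·d_A)·d_A = V + 3.5397·d_A = (-5.5855,-16.5516)
T_B = V + ((C−V)·d_B)·d_B = V + 3.5397·d_B = (-8.0112,-10.0835)
sweep = 180° − θ = 25.2652°

center=(7.6313,-7.9060) T_A=(-5.5855,-16.5516) T_B=(-8.0112,-10.0835) sweep=25.2652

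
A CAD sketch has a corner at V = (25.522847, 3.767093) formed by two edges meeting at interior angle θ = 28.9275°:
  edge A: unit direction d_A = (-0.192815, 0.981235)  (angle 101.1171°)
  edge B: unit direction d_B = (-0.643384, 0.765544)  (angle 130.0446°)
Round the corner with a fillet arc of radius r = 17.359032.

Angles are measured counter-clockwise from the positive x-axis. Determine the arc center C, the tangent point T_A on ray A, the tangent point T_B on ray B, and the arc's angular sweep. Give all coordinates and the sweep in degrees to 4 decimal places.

center=(-4.4865,66.4552) T_A=(12.5468,69.8023) T_B=(-17.7756,55.2867) sweep=151.0725

bisector direction at 115.5808° = (-0.431784,0.901977)
center distance |VC| = r/sin(θ/2) = 17.359032/sin(14.4637°) = 69.500785
C = V + |VC|·bis = (-4.4865,66.4552)
T_A = V + ((C−V)·d_A)·d_A = V + 67.2980·d_A = (12.5468,69.8023)
T_B = V + ((C−V)·d_B)·d_B = V + 67.2980·d_B = (-17.7756,55.2867)
sweep = 180° − θ = 151.0725°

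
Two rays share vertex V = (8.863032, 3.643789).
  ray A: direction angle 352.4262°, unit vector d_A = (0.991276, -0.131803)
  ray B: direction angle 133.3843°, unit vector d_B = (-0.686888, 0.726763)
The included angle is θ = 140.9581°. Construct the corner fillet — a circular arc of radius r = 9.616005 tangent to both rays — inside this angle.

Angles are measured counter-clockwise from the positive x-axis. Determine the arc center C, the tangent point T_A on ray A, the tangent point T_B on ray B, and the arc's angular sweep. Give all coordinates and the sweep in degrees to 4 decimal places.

center=(13.5099,12.7266) T_A=(12.2425,3.1945) T_B=(6.5213,6.1214) sweep=39.0419

bisector direction at 62.9053° = (0.455463,0.890255)
center distance |VC| = r/sin(θ/2) = 9.616005/sin(70.4791°) = 10.202448
C = V + |VC|·bis = (13.5099,12.7266)
T_A = V + ((C−V)·d_A)·d_A = V + 3.4092·d_A = (12.2425,3.1945)
T_B = V + ((C−V)·d_B)·d_B = V + 3.4092·d_B = (6.5213,6.1214)
sweep = 180° − θ = 39.0419°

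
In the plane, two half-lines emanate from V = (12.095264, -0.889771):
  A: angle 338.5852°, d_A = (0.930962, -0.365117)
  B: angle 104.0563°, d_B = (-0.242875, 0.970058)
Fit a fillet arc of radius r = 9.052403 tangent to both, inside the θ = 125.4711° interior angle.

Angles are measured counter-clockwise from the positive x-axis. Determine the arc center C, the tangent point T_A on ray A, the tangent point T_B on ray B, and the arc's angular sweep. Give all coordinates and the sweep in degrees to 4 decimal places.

center=(19.7436,5.8343) T_A=(16.4384,-2.5931) T_B=(10.9622,3.6357) sweep=54.5289

bisector direction at 41.3208° = (0.751025,0.660274)
center distance |VC| = r/sin(θ/2) = 9.052403/sin(62.7356°) = 10.183807
C = V + |VC|·bis = (19.7436,5.8343)
T_A = V + ((C−V)·d_A)·d_A = V + 4.6652·d_A = (16.4384,-2.5931)
T_B = V + ((C−V)·d_B)·d_B = V + 4.6652·d_B = (10.9622,3.6357)
sweep = 180° − θ = 54.5289°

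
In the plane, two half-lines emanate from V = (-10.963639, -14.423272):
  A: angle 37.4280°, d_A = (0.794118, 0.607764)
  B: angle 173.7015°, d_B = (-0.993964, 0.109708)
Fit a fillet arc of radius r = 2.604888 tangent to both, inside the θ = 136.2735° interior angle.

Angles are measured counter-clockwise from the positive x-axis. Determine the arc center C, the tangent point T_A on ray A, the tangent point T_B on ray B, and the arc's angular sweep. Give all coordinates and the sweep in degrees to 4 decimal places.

bisector direction at 105.5648° = (-0.268327,0.963328)
center distance |VC| = r/sin(θ/2) = 2.604888/sin(68.1368°) = 2.806764
C = V + |VC|·bis = (-11.7168,-11.7194)
T_A = V + ((C−V)·d_A)·d_A = V + 1.0452·d_A = (-10.1336,-13.7880)
T_B = V + ((C−V)·d_B)·d_B = V + 1.0452·d_B = (-12.0025,-14.3086)
sweep = 180° − θ = 43.7265°

center=(-11.7168,-11.7194) T_A=(-10.1336,-13.7880) T_B=(-12.0025,-14.3086) sweep=43.7265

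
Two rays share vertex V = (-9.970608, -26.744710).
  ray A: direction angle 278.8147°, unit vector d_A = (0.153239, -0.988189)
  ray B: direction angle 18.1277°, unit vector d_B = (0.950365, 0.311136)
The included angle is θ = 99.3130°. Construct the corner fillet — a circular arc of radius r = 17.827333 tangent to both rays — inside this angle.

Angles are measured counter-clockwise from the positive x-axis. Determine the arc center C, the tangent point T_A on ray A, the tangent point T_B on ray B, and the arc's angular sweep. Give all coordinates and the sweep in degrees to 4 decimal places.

bisector direction at 328.4712° = (0.852377,-0.522927)
center distance |VC| = r/sin(θ/2) = 17.827333/sin(49.6565°) = 23.390015
C = V + |VC|·bis = (9.9665,-38.9760)
T_A = V + ((C−V)·d_A)·d_A = V + 15.1420·d_A = (-7.6503,-41.7078)
T_B = V + ((C−V)·d_B)·d_B = V + 15.1420·d_B = (4.4198,-22.0335)
sweep = 180° − θ = 80.6870°

center=(9.9665,-38.9760) T_A=(-7.6503,-41.7078) T_B=(4.4198,-22.0335) sweep=80.6870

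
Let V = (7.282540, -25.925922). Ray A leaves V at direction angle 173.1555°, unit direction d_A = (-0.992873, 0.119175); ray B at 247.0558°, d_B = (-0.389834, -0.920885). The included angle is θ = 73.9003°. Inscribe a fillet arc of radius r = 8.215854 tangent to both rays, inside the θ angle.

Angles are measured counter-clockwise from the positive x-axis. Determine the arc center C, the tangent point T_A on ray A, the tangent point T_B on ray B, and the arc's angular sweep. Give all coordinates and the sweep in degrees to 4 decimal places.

bisector direction at 210.1056° = (-0.865102,-0.501596)
center distance |VC| = r/sin(θ/2) = 8.215854/sin(36.9502°) = 13.667578
C = V + |VC|·bis = (-4.5413,-32.7815)
T_A = V + ((C−V)·d_A)·d_A = V + 10.9226·d_A = (-3.5622,-24.6242)
T_B = V + ((C−V)·d_B)·d_B = V + 10.9226·d_B = (3.0245,-35.9843)
sweep = 180° − θ = 106.0997°

center=(-4.5413,-32.7815) T_A=(-3.5622,-24.6242) T_B=(3.0245,-35.9843) sweep=106.0997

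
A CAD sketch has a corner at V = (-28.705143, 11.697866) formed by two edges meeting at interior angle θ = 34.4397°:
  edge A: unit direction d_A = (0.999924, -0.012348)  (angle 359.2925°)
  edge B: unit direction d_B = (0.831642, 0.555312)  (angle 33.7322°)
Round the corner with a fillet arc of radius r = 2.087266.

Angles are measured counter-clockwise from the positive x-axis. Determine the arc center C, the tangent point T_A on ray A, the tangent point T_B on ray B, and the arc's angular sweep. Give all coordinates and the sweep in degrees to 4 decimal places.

center=(-21.9453,13.7018) T_A=(-21.9710,11.6147) T_B=(-23.1044,15.4377) sweep=145.5603

bisector direction at 16.5124° = (0.958758,0.284222)
center distance |VC| = r/sin(θ/2) = 2.087266/sin(17.2199°) = 7.050646
C = V + |VC|·bis = (-21.9453,13.7018)
T_A = V + ((C−V)·d_A)·d_A = V + 6.7346·d_A = (-21.9710,11.6147)
T_B = V + ((C−V)·d_B)·d_B = V + 6.7346·d_B = (-23.1044,15.4377)
sweep = 180° − θ = 145.5603°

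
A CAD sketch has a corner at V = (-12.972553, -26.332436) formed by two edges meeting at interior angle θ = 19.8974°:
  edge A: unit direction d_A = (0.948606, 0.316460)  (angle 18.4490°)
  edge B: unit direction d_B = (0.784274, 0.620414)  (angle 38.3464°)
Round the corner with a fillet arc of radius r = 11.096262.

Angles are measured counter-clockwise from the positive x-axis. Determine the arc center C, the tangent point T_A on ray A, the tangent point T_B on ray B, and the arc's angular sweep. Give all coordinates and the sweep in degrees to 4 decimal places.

bisector direction at 28.3977° = (0.879668,0.475589)
center distance |VC| = r/sin(θ/2) = 11.096262/sin(9.9487°) = 64.226984
C = V + |VC|·bis = (43.5258,4.2132)
T_A = V + ((C−V)·d_A)·d_A = V + 63.2612·d_A = (47.0374,-6.3128)
T_B = V + ((C−V)·d_B)·d_B = V + 63.2612·d_B = (36.6416,12.9157)
sweep = 180° − θ = 160.1026°

center=(43.5258,4.2132) T_A=(47.0374,-6.3128) T_B=(36.6416,12.9157) sweep=160.1026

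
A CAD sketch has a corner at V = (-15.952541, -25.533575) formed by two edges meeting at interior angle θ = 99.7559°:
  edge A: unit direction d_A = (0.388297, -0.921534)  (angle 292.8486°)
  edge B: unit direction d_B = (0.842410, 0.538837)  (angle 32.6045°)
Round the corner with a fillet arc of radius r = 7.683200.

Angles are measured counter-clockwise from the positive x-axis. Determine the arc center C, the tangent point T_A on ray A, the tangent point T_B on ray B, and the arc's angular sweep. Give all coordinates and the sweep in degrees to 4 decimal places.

bisector direction at 342.7265° = (0.954898,-0.296932)
center distance |VC| = r/sin(θ/2) = 7.683200/sin(49.8779°) = 10.047688
C = V + |VC|·bis = (-6.3580,-28.5171)
T_A = V + ((C−V)·d_A)·d_A = V + 6.4749·d_A = (-13.4384,-31.5004)
T_B = V + ((C−V)·d_B)·d_B = V + 6.4749·d_B = (-10.4980,-22.0447)
sweep = 180° − θ = 80.2441°

center=(-6.3580,-28.5171) T_A=(-13.4384,-31.5004) T_B=(-10.4980,-22.0447) sweep=80.2441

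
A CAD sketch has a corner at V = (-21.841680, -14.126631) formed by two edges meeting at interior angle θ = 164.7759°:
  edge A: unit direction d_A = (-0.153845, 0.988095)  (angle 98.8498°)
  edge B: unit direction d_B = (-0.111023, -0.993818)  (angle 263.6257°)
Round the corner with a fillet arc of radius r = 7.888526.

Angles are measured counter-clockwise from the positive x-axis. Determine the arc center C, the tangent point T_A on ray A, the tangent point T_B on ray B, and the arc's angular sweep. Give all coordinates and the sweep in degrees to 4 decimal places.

bisector direction at 181.2378° = (-0.999767,-0.021601)
center distance |VC| = r/sin(θ/2) = 7.888526/sin(82.3880°) = 7.958660
C = V + |VC|·bis = (-29.7985,-14.2985)
T_A = V + ((C−V)·d_A)·d_A = V + 1.0542·d_A = (-22.0039,-13.0849)
T_B = V + ((C−V)·d_B)·d_B = V + 1.0542·d_B = (-21.9587,-15.1744)
sweep = 180° − θ = 15.2241°

center=(-29.7985,-14.2985) T_A=(-22.0039,-13.0849) T_B=(-21.9587,-15.1744) sweep=15.2241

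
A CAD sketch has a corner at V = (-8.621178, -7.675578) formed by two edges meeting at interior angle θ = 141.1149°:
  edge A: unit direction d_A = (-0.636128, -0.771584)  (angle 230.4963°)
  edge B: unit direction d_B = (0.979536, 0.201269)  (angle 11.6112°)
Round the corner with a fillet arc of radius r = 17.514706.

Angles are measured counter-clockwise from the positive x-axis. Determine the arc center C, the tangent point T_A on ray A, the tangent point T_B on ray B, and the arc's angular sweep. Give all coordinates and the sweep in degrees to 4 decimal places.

center=(0.9600,-23.5875) T_A=(-12.5541,-12.4459) T_B=(-2.5652,-6.4312) sweep=38.8851

bisector direction at 301.0537° = (0.515842,-0.856684)
center distance |VC| = r/sin(θ/2) = 17.514706/sin(70.5575°) = 18.573867
C = V + |VC|·bis = (0.9600,-23.5875)
T_A = V + ((C−V)·d_A)·d_A = V + 6.1825·d_A = (-12.5541,-12.4459)
T_B = V + ((C−V)·d_B)·d_B = V + 6.1825·d_B = (-2.5652,-6.4312)
sweep = 180° − θ = 38.8851°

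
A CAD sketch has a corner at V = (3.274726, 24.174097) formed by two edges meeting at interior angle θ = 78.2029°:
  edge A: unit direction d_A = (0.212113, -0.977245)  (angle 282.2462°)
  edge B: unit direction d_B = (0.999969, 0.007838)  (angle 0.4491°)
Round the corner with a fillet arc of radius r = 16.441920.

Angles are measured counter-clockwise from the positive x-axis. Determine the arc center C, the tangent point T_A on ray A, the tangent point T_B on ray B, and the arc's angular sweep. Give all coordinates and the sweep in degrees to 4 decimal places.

bisector direction at 321.3476° = (0.780950,-0.624593)
center distance |VC| = r/sin(θ/2) = 16.441920/sin(39.1014°) = 26.069508
C = V + |VC|·bis = (23.6337,7.8913)
T_A = V + ((C−V)·d_A)·d_A = V + 20.2307·d_A = (7.5659,4.4037)
T_B = V + ((C−V)·d_B)·d_B = V + 20.2307·d_B = (23.5048,24.3327)
sweep = 180° − θ = 101.7971°

center=(23.6337,7.8913) T_A=(7.5659,4.4037) T_B=(23.5048,24.3327) sweep=101.7971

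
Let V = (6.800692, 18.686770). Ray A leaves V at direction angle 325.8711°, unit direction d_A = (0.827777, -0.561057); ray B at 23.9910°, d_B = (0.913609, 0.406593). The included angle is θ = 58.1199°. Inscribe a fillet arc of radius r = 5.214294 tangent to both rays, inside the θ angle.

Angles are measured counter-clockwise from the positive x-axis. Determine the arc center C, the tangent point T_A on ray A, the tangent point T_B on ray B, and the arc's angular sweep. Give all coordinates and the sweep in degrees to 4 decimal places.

center=(17.4938,17.7383) T_A=(14.5683,13.4220) T_B=(15.3737,22.5021) sweep=121.8801

bisector direction at 354.9310° = (0.996089,-0.088355)
center distance |VC| = r/sin(θ/2) = 5.214294/sin(29.0600°) = 10.735086
C = V + |VC|·bis = (17.4938,17.7383)
T_A = V + ((C−V)·d_A)·d_A = V + 9.3837·d_A = (14.5683,13.4220)
T_B = V + ((C−V)·d_B)·d_B = V + 9.3837·d_B = (15.3737,22.5021)
sweep = 180° − θ = 121.8801°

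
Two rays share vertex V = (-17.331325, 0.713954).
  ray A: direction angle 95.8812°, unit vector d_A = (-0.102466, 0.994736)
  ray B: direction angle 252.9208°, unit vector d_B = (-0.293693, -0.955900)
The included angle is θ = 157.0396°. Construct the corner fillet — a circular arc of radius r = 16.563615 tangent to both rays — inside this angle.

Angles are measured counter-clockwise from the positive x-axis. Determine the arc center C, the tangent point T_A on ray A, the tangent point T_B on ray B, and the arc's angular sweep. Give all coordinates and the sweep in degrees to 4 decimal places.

bisector direction at 174.4010° = (-0.995229,0.097566)
center distance |VC| = r/sin(θ/2) = 16.563615/sin(78.5198°) = 16.901759
C = V + |VC|·bis = (-34.1524,2.3630)
T_A = V + ((C−V)·d_A)·d_A = V + 3.3639·d_A = (-17.6760,4.0602)
T_B = V + ((C−V)·d_B)·d_B = V + 3.3639·d_B = (-18.3193,-2.5016)
sweep = 180° − θ = 22.9604°

center=(-34.1524,2.3630) T_A=(-17.6760,4.0602) T_B=(-18.3193,-2.5016) sweep=22.9604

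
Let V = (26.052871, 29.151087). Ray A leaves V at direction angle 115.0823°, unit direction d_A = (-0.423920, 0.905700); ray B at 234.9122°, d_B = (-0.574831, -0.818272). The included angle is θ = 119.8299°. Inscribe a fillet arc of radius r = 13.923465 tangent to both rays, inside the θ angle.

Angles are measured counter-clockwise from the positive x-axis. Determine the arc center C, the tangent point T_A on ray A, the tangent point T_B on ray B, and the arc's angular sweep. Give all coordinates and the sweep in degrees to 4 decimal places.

center=(10.0229,30.5543) T_A=(22.6334,36.4567) T_B=(21.4161,22.5507) sweep=60.1701

bisector direction at 174.9973° = (-0.996191,0.087204)
center distance |VC| = r/sin(θ/2) = 13.923465/sin(59.9149°) = 16.091241
C = V + |VC|·bis = (10.0229,30.5543)
T_A = V + ((C−V)·d_A)·d_A = V + 8.0663·d_A = (22.6334,36.4567)
T_B = V + ((C−V)·d_B)·d_B = V + 8.0663·d_B = (21.4161,22.5507)
sweep = 180° − θ = 60.1701°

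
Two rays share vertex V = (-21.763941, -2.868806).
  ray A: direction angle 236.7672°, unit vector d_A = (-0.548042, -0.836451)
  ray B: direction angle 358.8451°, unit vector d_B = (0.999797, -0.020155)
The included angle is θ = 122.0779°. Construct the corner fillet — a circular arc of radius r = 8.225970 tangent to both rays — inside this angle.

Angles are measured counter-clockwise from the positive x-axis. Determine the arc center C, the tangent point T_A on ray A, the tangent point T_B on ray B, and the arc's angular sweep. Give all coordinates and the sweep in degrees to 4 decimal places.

bisector direction at 297.8062° = (0.466482,-0.884531)
center distance |VC| = r/sin(θ/2) = 8.225970/sin(61.0389°) = 9.401656
C = V + |VC|·bis = (-17.3782,-11.1849)
T_A = V + ((C−V)·d_A)·d_A = V + 4.5524·d_A = (-24.2589,-6.6767)
T_B = V + ((C−V)·d_B)·d_B = V + 4.5524·d_B = (-17.2124,-2.9606)
sweep = 180° − θ = 57.9221°

center=(-17.3782,-11.1849) T_A=(-24.2589,-6.6767) T_B=(-17.2124,-2.9606) sweep=57.9221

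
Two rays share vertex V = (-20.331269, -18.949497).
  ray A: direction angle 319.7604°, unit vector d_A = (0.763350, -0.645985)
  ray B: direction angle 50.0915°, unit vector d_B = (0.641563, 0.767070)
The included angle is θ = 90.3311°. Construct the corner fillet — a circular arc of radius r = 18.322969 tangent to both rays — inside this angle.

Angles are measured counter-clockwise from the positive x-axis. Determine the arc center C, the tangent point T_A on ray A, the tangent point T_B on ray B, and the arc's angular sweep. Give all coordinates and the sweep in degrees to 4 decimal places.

center=(5.4113,-16.7308) T_A=(-6.4250,-30.7177) T_B=(-8.6437,-4.9755) sweep=89.6689

bisector direction at 4.9260° = (0.996307,0.085868)
center distance |VC| = r/sin(θ/2) = 18.322969/sin(45.1656°) = 25.838043
C = V + |VC|·bis = (5.4113,-16.7308)
T_A = V + ((C−V)·d_A)·d_A = V + 18.2174·d_A = (-6.4250,-30.7177)
T_B = V + ((C−V)·d_B)·d_B = V + 18.2174·d_B = (-8.6437,-4.9755)
sweep = 180° − θ = 89.6689°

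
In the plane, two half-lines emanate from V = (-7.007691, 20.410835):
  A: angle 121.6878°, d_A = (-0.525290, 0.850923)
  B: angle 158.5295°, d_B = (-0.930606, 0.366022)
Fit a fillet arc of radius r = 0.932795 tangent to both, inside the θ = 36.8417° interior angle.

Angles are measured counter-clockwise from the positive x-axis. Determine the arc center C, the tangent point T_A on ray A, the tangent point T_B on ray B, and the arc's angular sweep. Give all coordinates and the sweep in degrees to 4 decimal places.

center=(-9.2726,22.3040) T_A=(-8.4789,22.7940) T_B=(-9.6140,21.4359) sweep=143.1583

bisector direction at 140.1086° = (-0.767262,0.641334)
center distance |VC| = r/sin(θ/2) = 0.932795/sin(18.4209°) = 2.951936
C = V + |VC|·bis = (-9.2726,22.3040)
T_A = V + ((C−V)·d_A)·d_A = V + 2.8007·d_A = (-8.4789,22.7940)
T_B = V + ((C−V)·d_B)·d_B = V + 2.8007·d_B = (-9.6140,21.4359)
sweep = 180° − θ = 143.1583°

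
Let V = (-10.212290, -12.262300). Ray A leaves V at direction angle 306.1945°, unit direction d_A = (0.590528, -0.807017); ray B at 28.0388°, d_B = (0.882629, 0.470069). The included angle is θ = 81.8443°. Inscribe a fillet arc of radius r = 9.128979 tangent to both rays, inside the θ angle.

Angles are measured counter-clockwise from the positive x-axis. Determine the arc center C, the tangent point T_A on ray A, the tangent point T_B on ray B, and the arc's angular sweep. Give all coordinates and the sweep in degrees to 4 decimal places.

bisector direction at 347.1167° = (0.974826,-0.222967)
center distance |VC| = r/sin(θ/2) = 9.128979/sin(40.9222°) = 13.936671
C = V + |VC|·bis = (3.3735,-15.3697)
T_A = V + ((C−V)·d_A)·d_A = V + 10.5306·d_A = (-3.9937,-20.7606)
T_B = V + ((C−V)·d_B)·d_B = V + 10.5306·d_B = (-0.9177,-7.3122)
sweep = 180° − θ = 98.1557°

center=(3.3735,-15.3697) T_A=(-3.9937,-20.7606) T_B=(-0.9177,-7.3122) sweep=98.1557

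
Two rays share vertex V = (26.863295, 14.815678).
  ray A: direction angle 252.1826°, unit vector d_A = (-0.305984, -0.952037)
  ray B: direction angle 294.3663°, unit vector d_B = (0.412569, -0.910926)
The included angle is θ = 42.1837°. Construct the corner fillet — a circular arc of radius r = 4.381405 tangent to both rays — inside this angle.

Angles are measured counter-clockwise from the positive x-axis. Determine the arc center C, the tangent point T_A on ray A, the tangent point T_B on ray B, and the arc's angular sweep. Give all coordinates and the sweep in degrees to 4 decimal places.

bisector direction at 273.2745° = (0.057119,-0.998367)
center distance |VC| = r/sin(θ/2) = 4.381405/sin(21.0919°) = 12.175166
C = V + |VC|·bis = (27.5587,2.6604)
T_A = V + ((C−V)·d_A)·d_A = V + 11.3595·d_A = (23.3875,4.0010)
T_B = V + ((C−V)·d_B)·d_B = V + 11.3595·d_B = (31.5499,4.4680)
sweep = 180° − θ = 137.8163°

center=(27.5587,2.6604) T_A=(23.3875,4.0010) T_B=(31.5499,4.4680) sweep=137.8163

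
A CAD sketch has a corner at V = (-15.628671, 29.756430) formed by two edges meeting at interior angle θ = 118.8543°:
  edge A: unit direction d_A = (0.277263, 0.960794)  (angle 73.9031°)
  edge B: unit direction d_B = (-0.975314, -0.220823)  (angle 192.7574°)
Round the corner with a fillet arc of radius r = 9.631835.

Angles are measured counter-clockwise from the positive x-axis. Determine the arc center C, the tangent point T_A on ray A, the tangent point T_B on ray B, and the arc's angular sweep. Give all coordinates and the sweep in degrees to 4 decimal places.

center=(-23.3052,37.8940) T_A=(-14.0510,35.2234) T_B=(-21.1783,28.4999) sweep=61.1457

bisector direction at 133.3303° = (-0.686202,0.727411)
center distance |VC| = r/sin(θ/2) = 9.631835/sin(59.4271°) = 11.187019
C = V + |VC|·bis = (-23.3052,37.8940)
T_A = V + ((C−V)·d_A)·d_A = V + 5.6901·d_A = (-14.0510,35.2234)
T_B = V + ((C−V)·d_B)·d_B = V + 5.6901·d_B = (-21.1783,28.4999)
sweep = 180° − θ = 61.1457°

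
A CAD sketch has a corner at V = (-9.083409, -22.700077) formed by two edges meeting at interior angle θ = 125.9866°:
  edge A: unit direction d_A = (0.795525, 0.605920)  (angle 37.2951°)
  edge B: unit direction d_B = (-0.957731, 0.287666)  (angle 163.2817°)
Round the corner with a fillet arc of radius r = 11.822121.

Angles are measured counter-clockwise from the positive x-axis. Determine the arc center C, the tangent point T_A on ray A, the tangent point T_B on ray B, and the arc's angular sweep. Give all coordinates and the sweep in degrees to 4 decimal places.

bisector direction at 100.2884° = (-0.178603,0.983921)
center distance |VC| = r/sin(θ/2) = 11.822121/sin(62.9933°) = 13.269067
C = V + |VC|·bis = (-11.4533,-9.6444)
T_A = V + ((C−V)·d_A)·d_A = V + 6.0254·d_A = (-4.2900,-19.0492)
T_B = V + ((C−V)·d_B)·d_B = V + 6.0254·d_B = (-14.8541,-20.9668)
sweep = 180° − θ = 54.0134°

center=(-11.4533,-9.6444) T_A=(-4.2900,-19.0492) T_B=(-14.8541,-20.9668) sweep=54.0134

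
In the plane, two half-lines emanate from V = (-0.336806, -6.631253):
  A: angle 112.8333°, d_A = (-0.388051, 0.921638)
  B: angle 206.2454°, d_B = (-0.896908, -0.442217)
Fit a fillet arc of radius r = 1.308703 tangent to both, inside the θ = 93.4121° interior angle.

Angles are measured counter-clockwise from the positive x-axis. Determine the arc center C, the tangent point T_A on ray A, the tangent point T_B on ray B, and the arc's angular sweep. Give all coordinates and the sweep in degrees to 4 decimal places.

center=(-2.0214,-6.0027) T_A=(-0.8153,-5.4949) T_B=(-1.4427,-7.1765) sweep=86.5879

bisector direction at 159.5394° = (-0.936912,0.349564)
center distance |VC| = r/sin(θ/2) = 1.308703/sin(46.7060°) = 1.798051
C = V + |VC|·bis = (-2.0214,-6.0027)
T_A = V + ((C−V)·d_A)·d_A = V + 1.2330·d_A = (-0.8153,-5.4949)
T_B = V + ((C−V)·d_B)·d_B = V + 1.2330·d_B = (-1.4427,-7.1765)
sweep = 180° − θ = 86.5879°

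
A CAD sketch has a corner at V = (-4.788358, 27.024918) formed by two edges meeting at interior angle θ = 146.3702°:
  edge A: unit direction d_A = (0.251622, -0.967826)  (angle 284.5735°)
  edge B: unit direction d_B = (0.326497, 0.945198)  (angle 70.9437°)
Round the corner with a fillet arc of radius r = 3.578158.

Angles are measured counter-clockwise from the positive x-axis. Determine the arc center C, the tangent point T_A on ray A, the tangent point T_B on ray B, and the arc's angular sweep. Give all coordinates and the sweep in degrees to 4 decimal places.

bisector direction at 357.7586° = (0.999235,-0.039110)
center distance |VC| = r/sin(θ/2) = 3.578158/sin(73.1851°) = 3.737978
C = V + |VC|·bis = (-1.0532,26.8787)
T_A = V + ((C−V)·d_A)·d_A = V + 1.0813·d_A = (-4.5163,25.9784)
T_B = V + ((C−V)·d_B)·d_B = V + 1.0813·d_B = (-4.4353,28.0470)
sweep = 180° − θ = 33.6298°

center=(-1.0532,26.8787) T_A=(-4.5163,25.9784) T_B=(-4.4353,28.0470) sweep=33.6298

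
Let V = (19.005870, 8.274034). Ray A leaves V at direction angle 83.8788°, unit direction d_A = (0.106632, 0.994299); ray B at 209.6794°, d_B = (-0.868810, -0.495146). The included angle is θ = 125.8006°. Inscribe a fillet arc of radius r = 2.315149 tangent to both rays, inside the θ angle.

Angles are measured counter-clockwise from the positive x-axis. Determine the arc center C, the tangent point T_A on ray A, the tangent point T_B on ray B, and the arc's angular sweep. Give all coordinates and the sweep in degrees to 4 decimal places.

bisector direction at 146.7791° = (-0.836565,0.547868)
center distance |VC| = r/sin(θ/2) = 2.315149/sin(62.9003°) = 2.600662
C = V + |VC|·bis = (16.8302,9.6989)
T_A = V + ((C−V)·d_A)·d_A = V + 1.1847·d_A = (19.1322,9.4520)
T_B = V + ((C−V)·d_B)·d_B = V + 1.1847·d_B = (17.9766,7.6874)
sweep = 180° − θ = 54.1994°

center=(16.8302,9.6989) T_A=(19.1322,9.4520) T_B=(17.9766,7.6874) sweep=54.1994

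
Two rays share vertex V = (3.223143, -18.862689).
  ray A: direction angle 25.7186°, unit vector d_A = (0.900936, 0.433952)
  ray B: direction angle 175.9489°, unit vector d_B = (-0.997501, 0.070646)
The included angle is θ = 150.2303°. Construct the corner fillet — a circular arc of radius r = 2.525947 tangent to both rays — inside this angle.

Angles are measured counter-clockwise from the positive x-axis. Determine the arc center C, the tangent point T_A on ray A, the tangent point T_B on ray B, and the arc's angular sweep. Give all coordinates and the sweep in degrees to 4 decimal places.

bisector direction at 100.8338° = (-0.187960,0.982177)
center distance |VC| = r/sin(θ/2) = 2.525947/sin(75.1151°) = 2.613651
C = V + |VC|·bis = (2.7319,-16.2956)
T_A = V + ((C−V)·d_A)·d_A = V + 0.6714·d_A = (3.8280,-18.5713)
T_B = V + ((C−V)·d_B)·d_B = V + 0.6714·d_B = (2.5534,-18.8153)
sweep = 180° − θ = 29.7697°

center=(2.7319,-16.2956) T_A=(3.8280,-18.5713) T_B=(2.5534,-18.8153) sweep=29.7697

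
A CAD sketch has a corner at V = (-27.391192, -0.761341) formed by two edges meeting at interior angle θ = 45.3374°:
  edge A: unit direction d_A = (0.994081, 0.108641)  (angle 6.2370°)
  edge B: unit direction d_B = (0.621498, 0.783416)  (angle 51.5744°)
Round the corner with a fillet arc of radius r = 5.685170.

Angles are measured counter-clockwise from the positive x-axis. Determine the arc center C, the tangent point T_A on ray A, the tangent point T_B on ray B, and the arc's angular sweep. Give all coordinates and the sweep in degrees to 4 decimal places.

center=(-14.4777,6.3690) T_A=(-13.8600,0.7175) T_B=(-18.9315,9.9023) sweep=134.6626

bisector direction at 28.9057° = (0.875416,0.483369)
center distance |VC| = r/sin(θ/2) = 5.685170/sin(22.6687°) = 14.751272
C = V + |VC|·bis = (-14.4777,6.3690)
T_A = V + ((C−V)·d_A)·d_A = V + 13.6117·d_A = (-13.8600,0.7175)
T_B = V + ((C−V)·d_B)·d_B = V + 13.6117·d_B = (-18.9315,9.9023)
sweep = 180° − θ = 134.6626°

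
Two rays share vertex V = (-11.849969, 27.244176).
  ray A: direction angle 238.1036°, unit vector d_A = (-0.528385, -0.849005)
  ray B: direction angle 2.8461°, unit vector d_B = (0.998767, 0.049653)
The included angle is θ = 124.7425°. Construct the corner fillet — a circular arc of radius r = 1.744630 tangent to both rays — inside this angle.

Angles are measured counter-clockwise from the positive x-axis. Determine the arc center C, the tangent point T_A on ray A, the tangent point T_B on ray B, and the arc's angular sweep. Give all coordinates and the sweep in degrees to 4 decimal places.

center=(-10.8513,25.5470) T_A=(-12.3325,26.4689) T_B=(-10.9379,27.2895) sweep=55.2575

bisector direction at 300.4749° = (0.507160,-0.861852)
center distance |VC| = r/sin(θ/2) = 1.744630/sin(62.3713°) = 1.969173
C = V + |VC|·bis = (-10.8513,25.5470)
T_A = V + ((C−V)·d_A)·d_A = V + 0.9132·d_A = (-12.3325,26.4689)
T_B = V + ((C−V)·d_B)·d_B = V + 0.9132·d_B = (-10.9379,27.2895)
sweep = 180° − θ = 55.2575°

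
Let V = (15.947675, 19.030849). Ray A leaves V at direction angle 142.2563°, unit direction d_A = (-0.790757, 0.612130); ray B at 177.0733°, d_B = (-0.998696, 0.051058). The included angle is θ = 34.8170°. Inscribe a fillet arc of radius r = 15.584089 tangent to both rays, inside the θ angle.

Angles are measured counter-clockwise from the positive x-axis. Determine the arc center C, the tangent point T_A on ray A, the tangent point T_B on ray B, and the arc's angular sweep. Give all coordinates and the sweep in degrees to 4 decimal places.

bisector direction at 159.6648° = (-0.937676,0.347512)
center distance |VC| = r/sin(θ/2) = 15.584089/sin(17.4085°) = 52.088931
C = V + |VC|·bis = (-32.8948,37.1324)
T_A = V + ((C−V)·d_A)·d_A = V + 49.7030·d_A = (-23.3554,49.4556)
T_B = V + ((C−V)·d_B)·d_B = V + 49.7030·d_B = (-33.6905,21.5686)
sweep = 180° − θ = 145.1830°

center=(-32.8948,37.1324) T_A=(-23.3554,49.4556) T_B=(-33.6905,21.5686) sweep=145.1830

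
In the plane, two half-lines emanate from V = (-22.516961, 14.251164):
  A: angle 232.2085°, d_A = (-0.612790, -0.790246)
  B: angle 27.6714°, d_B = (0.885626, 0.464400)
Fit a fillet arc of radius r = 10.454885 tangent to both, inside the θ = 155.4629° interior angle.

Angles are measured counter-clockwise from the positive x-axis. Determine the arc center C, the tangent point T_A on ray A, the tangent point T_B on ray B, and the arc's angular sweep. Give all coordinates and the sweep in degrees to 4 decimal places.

center=(-15.6482,6.0479) T_A=(-23.9102,12.4545) T_B=(-20.5035,15.3070) sweep=24.5371

bisector direction at 309.9399° = (0.641984,-0.766718)
center distance |VC| = r/sin(θ/2) = 10.454885/sin(77.7314°) = 10.699230
C = V + |VC|·bis = (-15.6482,6.0479)
T_A = V + ((C−V)·d_A)·d_A = V + 2.2735·d_A = (-23.9102,12.4545)
T_B = V + ((C−V)·d_B)·d_B = V + 2.2735·d_B = (-20.5035,15.3070)
sweep = 180° − θ = 24.5371°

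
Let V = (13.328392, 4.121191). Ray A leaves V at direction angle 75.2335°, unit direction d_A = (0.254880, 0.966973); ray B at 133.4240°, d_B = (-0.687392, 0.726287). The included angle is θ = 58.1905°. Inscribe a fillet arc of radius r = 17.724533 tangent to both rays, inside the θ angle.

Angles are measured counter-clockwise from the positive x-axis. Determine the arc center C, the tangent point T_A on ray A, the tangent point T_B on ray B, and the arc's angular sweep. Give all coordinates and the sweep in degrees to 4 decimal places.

bisector direction at 104.3288° = (-0.247485,0.968892)
center distance |VC| = r/sin(θ/2) = 17.724533/sin(29.0953°) = 36.450512
C = V + |VC|·bis = (4.3074,39.4378)
T_A = V + ((C−V)·d_A)·d_A = V + 31.8509·d_A = (21.4466,34.9202)
T_B = V + ((C−V)·d_B)·d_B = V + 31.8509·d_B = (-8.5657,27.2541)
sweep = 180° − θ = 121.8095°

center=(4.3074,39.4378) T_A=(21.4466,34.9202) T_B=(-8.5657,27.2541) sweep=121.8095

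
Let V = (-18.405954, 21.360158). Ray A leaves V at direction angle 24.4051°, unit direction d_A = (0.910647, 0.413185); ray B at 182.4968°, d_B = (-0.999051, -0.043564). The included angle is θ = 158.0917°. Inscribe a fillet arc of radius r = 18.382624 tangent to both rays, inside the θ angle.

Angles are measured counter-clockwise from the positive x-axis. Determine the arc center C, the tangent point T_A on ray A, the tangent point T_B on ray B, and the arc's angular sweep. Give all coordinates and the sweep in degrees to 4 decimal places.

center=(-22.7613,39.5703) T_A=(-15.1659,22.8303) T_B=(-21.9605,21.2052) sweep=21.9083

bisector direction at 103.4510° = (-0.232613,0.972569)
center distance |VC| = r/sin(θ/2) = 18.382624/sin(79.0459°) = 18.723779
C = V + |VC|·bis = (-22.7613,39.5703)
T_A = V + ((C−V)·d_A)·d_A = V + 3.5580·d_A = (-15.1659,22.8303)
T_B = V + ((C−V)·d_B)·d_B = V + 3.5580·d_B = (-21.9605,21.2052)
sweep = 180° − θ = 21.9083°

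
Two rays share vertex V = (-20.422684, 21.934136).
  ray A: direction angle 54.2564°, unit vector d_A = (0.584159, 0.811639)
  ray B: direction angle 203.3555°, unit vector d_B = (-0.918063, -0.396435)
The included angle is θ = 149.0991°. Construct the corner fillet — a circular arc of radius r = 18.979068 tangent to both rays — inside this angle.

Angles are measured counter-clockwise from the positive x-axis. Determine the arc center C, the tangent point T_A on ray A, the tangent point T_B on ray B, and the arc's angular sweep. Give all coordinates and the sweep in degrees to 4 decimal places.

bisector direction at 128.8059° = (-0.626685,0.779273)
center distance |VC| = r/sin(θ/2) = 18.979068/sin(74.5495°) = 19.690665
C = V + |VC|·bis = (-32.7625,37.2785)
T_A = V + ((C−V)·d_A)·d_A = V + 5.2457·d_A = (-17.3584,26.1917)
T_B = V + ((C−V)·d_B)·d_B = V + 5.2457·d_B = (-25.2386,19.8546)
sweep = 180° − θ = 30.9009°

center=(-32.7625,37.2785) T_A=(-17.3584,26.1917) T_B=(-25.2386,19.8546) sweep=30.9009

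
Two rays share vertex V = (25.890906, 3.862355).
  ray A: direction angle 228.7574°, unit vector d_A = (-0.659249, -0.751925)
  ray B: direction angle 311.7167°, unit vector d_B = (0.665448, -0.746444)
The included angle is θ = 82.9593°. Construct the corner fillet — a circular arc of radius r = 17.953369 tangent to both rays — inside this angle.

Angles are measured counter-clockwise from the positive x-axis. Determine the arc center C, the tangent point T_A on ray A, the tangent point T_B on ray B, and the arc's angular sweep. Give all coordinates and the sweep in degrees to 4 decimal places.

bisector direction at 270.2370° = (0.004137,-0.999991)
center distance |VC| = r/sin(θ/2) = 17.953369/sin(41.4796°) = 27.105398
C = V + |VC|·bis = (26.0030,-23.2428)
T_A = V + ((C−V)·d_A)·d_A = V + 20.3071·d_A = (12.5035,-11.4071)
T_B = V + ((C−V)·d_B)·d_B = V + 20.3071·d_B = (39.4042,-11.2958)
sweep = 180° − θ = 97.0407°

center=(26.0030,-23.2428) T_A=(12.5035,-11.4071) T_B=(39.4042,-11.2958) sweep=97.0407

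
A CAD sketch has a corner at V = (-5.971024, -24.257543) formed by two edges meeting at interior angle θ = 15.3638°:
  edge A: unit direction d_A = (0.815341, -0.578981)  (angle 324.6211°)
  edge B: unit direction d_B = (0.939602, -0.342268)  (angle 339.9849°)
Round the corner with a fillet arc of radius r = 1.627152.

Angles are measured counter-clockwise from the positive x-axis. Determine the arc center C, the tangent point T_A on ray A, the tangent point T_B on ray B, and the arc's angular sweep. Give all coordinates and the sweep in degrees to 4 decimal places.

bisector direction at 332.3030° = (0.885418,-0.464796)
center distance |VC| = r/sin(θ/2) = 1.627152/sin(7.6819°) = 12.172619
C = V + |VC|·bis = (4.8068,-29.9153)
T_A = V + ((C−V)·d_A)·d_A = V + 12.0634·d_A = (3.8647,-31.2420)
T_B = V + ((C−V)·d_B)·d_B = V + 12.0634·d_B = (5.3638,-28.3864)
sweep = 180° − θ = 164.6362°

center=(4.8068,-29.9153) T_A=(3.8647,-31.2420) T_B=(5.3638,-28.3864) sweep=164.6362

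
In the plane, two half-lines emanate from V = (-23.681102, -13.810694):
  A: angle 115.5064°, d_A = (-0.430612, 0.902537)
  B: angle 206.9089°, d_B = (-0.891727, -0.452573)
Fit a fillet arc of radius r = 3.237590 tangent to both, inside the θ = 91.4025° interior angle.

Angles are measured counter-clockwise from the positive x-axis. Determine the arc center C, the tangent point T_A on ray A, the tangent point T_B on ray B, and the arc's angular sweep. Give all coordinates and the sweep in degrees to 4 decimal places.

bisector direction at 161.2077° = (-0.946692,0.322139)
center distance |VC| = r/sin(θ/2) = 3.237590/sin(45.7013°) = 4.523619
C = V + |VC|·bis = (-27.9636,-12.3535)
T_A = V + ((C−V)·d_A)·d_A = V + 3.1593·d_A = (-25.0415,-10.9593)
T_B = V + ((C−V)·d_B)·d_B = V + 3.1593·d_B = (-26.4983,-15.2405)
sweep = 180° − θ = 88.5975°

center=(-27.9636,-12.3535) T_A=(-25.0415,-10.9593) T_B=(-26.4983,-15.2405) sweep=88.5975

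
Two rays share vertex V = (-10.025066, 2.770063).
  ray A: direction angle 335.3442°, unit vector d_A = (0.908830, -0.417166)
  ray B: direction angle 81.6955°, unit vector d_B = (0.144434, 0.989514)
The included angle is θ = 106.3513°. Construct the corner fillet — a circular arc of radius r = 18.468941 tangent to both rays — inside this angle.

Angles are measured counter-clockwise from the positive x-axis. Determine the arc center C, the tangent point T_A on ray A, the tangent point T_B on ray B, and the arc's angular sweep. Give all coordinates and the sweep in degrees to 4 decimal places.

center=(10.2476,13.7863) T_A=(2.5429,-2.9988) T_B=(-8.0277,16.4538) sweep=73.6487

bisector direction at 28.5199° = (0.878652,0.477463)
center distance |VC| = r/sin(θ/2) = 18.468941/sin(53.1756°) = 23.072427
C = V + |VC|·bis = (10.2476,13.7863)
T_A = V + ((C−V)·d_A)·d_A = V + 13.8288·d_A = (2.5429,-2.9988)
T_B = V + ((C−V)·d_B)·d_B = V + 13.8288·d_B = (-8.0277,16.4538)
sweep = 180° − θ = 73.6487°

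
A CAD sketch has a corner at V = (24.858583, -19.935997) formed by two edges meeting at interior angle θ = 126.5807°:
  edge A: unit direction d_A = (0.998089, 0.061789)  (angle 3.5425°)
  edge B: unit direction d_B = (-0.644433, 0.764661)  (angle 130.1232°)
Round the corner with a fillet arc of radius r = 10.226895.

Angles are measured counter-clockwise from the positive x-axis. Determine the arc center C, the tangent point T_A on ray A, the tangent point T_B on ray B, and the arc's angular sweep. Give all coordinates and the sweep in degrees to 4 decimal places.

bisector direction at 66.8328° = (0.393415,0.919361)
center distance |VC| = r/sin(θ/2) = 10.226895/sin(63.2903°) = 11.448499
C = V + |VC|·bis = (29.3626,-9.4107)
T_A = V + ((C−V)·d_A)·d_A = V + 5.1458·d_A = (29.9945,-19.6180)
T_B = V + ((C−V)·d_B)·d_B = V + 5.1458·d_B = (21.5425,-16.0012)
sweep = 180° − θ = 53.4193°

center=(29.3626,-9.4107) T_A=(29.9945,-19.6180) T_B=(21.5425,-16.0012) sweep=53.4193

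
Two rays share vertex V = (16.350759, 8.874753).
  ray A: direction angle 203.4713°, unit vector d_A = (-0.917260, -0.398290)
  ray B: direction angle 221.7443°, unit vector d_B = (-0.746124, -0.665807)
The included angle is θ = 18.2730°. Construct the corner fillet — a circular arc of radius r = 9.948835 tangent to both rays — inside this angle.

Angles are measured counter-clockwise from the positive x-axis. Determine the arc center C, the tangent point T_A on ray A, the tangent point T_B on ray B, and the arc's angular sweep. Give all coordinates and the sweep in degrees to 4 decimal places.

bisector direction at 212.6078° = (-0.842379,-0.538885)
center distance |VC| = r/sin(θ/2) = 9.948835/sin(9.1365°) = 62.655199
C = V + |VC|·bis = (-36.4287,-24.8892)
T_A = V + ((C−V)·d_A)·d_A = V + 61.8603·d_A = (-40.3912,-15.7636)
T_B = V + ((C−V)·d_B)·d_B = V + 61.8603·d_B = (-29.8047,-32.3123)
sweep = 180° − θ = 161.7270°

center=(-36.4287,-24.8892) T_A=(-40.3912,-15.7636) T_B=(-29.8047,-32.3123) sweep=161.7270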